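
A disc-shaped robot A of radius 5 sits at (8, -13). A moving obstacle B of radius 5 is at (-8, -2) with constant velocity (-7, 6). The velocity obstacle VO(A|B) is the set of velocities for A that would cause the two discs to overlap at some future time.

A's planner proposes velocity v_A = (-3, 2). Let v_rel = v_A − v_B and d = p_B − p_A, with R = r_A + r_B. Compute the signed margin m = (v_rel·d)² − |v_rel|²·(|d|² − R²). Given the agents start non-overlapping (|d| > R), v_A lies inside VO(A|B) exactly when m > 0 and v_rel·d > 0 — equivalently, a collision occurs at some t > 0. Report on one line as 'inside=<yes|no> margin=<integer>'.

d = (-16, 11),  |d|² = 377;  R = 5+5 = 10,  c = 377−10² = 277
v_rel = (4, -4),  |v_rel|² = 32;  v_rel·d = (4)·(-16) + (-4)·(11) = -108
32·t² + 216·t + 277 = 0  ⇒  m = (-108)² − 32·277 = 2800
m = 2800 > 0,  v_rel·d = -108 < 0  ⇒  outside

inside=no margin=2800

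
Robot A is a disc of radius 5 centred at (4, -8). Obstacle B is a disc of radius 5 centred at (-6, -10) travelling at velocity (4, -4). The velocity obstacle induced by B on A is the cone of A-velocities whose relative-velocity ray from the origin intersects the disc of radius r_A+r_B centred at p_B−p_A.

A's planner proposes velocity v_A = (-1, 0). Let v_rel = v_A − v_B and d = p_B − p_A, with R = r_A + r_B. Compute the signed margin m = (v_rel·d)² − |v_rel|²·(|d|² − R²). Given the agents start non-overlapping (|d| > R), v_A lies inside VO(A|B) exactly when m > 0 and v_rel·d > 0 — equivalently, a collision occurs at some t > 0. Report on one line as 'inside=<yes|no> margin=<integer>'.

d = (-10, -2),  |d|² = 104;  R = 5+5 = 10,  c = 104−10² = 4
v_rel = (-5, 4),  |v_rel|² = 41;  v_rel·d = (-5)·(-10) + (4)·(-2) = 42
41·t² − 84·t + 4 = 0  ⇒  m = 42² − 41·4 = 1600
m = 1600 > 0,  v_rel·d = 42 > 0  ⇒  inside

inside=yes margin=1600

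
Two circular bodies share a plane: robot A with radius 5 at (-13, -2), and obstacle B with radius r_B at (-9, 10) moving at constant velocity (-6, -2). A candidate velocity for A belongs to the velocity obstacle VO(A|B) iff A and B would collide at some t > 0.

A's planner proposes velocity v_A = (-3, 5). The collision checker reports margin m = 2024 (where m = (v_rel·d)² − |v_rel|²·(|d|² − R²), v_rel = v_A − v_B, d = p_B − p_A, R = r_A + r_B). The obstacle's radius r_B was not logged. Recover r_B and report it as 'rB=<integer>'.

m = 2024
d = (4, 12);  v_rel = (3, 7),  |v_rel|² = 58
v_rel×d = (3)·(12) − (7)·(4) = 8
since m = R²·58 − 8²:  R² = (64 + 2024) / 58 = 36
R = √36 = 6  ⇒  r_B = 6 − 5 = 1

rB=1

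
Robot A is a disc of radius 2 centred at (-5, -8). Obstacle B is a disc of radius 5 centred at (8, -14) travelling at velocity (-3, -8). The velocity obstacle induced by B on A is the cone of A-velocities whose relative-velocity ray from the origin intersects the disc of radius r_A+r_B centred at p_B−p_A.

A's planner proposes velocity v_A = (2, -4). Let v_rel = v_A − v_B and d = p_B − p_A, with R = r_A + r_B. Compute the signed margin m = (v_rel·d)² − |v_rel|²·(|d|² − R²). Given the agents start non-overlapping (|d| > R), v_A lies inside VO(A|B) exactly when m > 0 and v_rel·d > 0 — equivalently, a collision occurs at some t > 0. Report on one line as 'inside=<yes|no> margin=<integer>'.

d = (13, -6),  |d|² = 205;  R = 2+5 = 7,  c = 205−7² = 156
v_rel = (5, 4),  |v_rel|² = 41;  v_rel·d = (5)·(13) + (4)·(-6) = 41
41·t² − 82·t + 156 = 0  ⇒  m = 41² − 41·156 = -4715
m = -4715 < 0,  v_rel·d = 41 > 0  ⇒  outside

inside=no margin=-4715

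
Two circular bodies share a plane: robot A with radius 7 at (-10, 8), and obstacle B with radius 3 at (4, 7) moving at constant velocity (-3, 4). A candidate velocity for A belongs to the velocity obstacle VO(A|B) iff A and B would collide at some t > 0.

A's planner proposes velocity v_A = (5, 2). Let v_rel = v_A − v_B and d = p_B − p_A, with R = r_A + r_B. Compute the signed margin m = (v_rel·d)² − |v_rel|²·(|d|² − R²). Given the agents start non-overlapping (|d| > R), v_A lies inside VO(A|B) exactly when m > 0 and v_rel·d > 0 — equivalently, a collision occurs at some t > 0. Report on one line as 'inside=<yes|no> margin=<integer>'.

d = (14, -1),  |d|² = 197;  R = 7+3 = 10,  c = 197−10² = 97
v_rel = (8, -2),  |v_rel|² = 68;  v_rel·d = (8)·(14) + (-2)·(-1) = 114
68·t² − 228·t + 97 = 0  ⇒  m = 114² − 68·97 = 6400
m = 6400 > 0,  v_rel·d = 114 > 0  ⇒  inside

inside=yes margin=6400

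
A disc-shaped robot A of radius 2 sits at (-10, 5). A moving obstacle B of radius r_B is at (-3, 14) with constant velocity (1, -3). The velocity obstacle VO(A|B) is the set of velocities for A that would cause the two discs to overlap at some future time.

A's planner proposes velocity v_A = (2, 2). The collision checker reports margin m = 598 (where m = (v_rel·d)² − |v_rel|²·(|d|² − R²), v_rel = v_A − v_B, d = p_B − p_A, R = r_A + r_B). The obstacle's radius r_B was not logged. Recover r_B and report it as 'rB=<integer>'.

m = 598
d = (7, 9);  v_rel = (1, 5),  |v_rel|² = 26
v_rel×d = (1)·(9) − (5)·(7) = -26
since m = R²·26 − (-26)²:  R² = (676 + 598) / 26 = 49
R = √49 = 7  ⇒  r_B = 7 − 2 = 5

rB=5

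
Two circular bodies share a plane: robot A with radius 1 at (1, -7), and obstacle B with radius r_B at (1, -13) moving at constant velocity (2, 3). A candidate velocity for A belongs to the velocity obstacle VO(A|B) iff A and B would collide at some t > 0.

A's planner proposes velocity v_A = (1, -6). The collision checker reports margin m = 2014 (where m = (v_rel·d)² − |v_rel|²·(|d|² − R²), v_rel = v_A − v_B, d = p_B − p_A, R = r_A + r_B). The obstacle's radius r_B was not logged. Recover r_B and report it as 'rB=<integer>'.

m = 2014
d = (0, -6);  v_rel = (-1, -9),  |v_rel|² = 82
v_rel×d = (-1)·(-6) − (-9)·(0) = 6
since m = R²·82 − 6²:  R² = (36 + 2014) / 82 = 25
R = √25 = 5  ⇒  r_B = 5 − 1 = 4

rB=4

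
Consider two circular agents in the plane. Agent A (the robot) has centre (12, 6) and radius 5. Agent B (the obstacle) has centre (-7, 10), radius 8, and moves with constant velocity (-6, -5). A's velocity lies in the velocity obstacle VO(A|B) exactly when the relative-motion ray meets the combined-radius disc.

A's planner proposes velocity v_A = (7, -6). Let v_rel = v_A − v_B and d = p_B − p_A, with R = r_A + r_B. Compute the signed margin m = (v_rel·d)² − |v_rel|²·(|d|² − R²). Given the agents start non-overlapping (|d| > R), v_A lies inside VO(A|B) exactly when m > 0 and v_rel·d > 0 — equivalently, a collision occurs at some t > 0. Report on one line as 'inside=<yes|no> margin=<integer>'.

d = (-19, 4),  |d|² = 377;  R = 5+8 = 13,  c = 377−13² = 208
v_rel = (13, -1),  |v_rel|² = 170;  v_rel·d = (13)·(-19) + (-1)·(4) = -251
170·t² + 502·t + 208 = 0  ⇒  m = (-251)² − 170·208 = 27641
m = 27641 > 0,  v_rel·d = -251 < 0  ⇒  outside

inside=no margin=27641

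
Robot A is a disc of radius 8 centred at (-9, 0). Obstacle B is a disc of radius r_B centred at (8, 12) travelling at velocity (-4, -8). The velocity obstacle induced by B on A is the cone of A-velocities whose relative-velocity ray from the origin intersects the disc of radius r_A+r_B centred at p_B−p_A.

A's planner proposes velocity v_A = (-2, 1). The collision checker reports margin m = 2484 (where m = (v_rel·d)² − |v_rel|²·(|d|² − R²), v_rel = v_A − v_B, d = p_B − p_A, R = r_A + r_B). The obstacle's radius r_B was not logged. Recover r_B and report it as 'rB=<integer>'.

m = 2484
d = (17, 12);  v_rel = (2, 9),  |v_rel|² = 85
v_rel×d = (2)·(12) − (9)·(17) = -129
since m = R²·85 − (-129)²:  R² = (16641 + 2484) / 85 = 225
R = √225 = 15  ⇒  r_B = 15 − 8 = 7

rB=7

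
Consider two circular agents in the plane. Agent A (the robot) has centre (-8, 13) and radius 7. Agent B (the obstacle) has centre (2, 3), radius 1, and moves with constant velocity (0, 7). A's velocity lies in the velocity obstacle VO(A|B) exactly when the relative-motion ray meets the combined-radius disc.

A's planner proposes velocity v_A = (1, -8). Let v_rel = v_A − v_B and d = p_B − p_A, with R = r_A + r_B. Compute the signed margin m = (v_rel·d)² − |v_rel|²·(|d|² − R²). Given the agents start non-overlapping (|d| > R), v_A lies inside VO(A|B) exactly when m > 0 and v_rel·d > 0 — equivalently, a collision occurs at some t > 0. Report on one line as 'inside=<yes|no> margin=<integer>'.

d = (10, -10),  |d|² = 200;  R = 7+1 = 8,  c = 200−8² = 136
v_rel = (1, -15),  |v_rel|² = 226;  v_rel·d = (1)·(10) + (-15)·(-10) = 160
226·t² − 320·t + 136 = 0  ⇒  m = 160² − 226·136 = -5136
m = -5136 < 0,  v_rel·d = 160 > 0  ⇒  outside

inside=no margin=-5136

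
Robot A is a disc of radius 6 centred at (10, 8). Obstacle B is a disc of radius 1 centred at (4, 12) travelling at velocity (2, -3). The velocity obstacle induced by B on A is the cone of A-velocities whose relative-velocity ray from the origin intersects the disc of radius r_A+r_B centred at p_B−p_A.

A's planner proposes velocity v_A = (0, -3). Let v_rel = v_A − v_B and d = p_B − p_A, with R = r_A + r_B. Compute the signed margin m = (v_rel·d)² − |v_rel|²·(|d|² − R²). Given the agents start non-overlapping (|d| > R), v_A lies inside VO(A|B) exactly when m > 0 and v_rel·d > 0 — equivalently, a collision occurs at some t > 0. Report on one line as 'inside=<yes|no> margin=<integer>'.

d = (-6, 4),  |d|² = 52;  R = 6+1 = 7,  c = 52−7² = 3
v_rel = (-2, 0),  |v_rel|² = 4;  v_rel·d = (-2)·(-6) + (0)·(4) = 12
4·t² − 24·t + 3 = 0  ⇒  m = 12² − 4·3 = 132
m = 132 > 0,  v_rel·d = 12 > 0  ⇒  inside

inside=yes margin=132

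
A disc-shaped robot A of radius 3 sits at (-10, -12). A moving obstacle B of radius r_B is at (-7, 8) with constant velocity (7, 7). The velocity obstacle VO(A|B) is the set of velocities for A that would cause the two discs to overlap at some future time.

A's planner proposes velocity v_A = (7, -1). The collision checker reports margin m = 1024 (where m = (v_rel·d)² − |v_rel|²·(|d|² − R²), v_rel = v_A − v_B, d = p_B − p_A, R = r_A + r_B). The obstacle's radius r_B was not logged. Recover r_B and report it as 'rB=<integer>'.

m = 1024
d = (3, 20);  v_rel = (0, -8),  |v_rel|² = 64
v_rel×d = (0)·(20) − (-8)·(3) = 24
since m = R²·64 − 24²:  R² = (576 + 1024) / 64 = 25
R = √25 = 5  ⇒  r_B = 5 − 3 = 2

rB=2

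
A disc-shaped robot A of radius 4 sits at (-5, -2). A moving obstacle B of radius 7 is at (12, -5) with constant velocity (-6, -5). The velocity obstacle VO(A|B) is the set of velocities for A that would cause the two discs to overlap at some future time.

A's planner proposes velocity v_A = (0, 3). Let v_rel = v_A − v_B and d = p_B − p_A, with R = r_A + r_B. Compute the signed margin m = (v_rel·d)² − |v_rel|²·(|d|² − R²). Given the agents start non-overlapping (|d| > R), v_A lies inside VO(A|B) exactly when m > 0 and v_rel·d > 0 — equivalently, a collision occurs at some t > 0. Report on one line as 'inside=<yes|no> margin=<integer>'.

d = (17, -3),  |d|² = 298;  R = 4+7 = 11,  c = 298−11² = 177
v_rel = (6, 8),  |v_rel|² = 100;  v_rel·d = (6)·(17) + (8)·(-3) = 78
100·t² − 156·t + 177 = 0  ⇒  m = 78² − 100·177 = -11616
m = -11616 < 0,  v_rel·d = 78 > 0  ⇒  outside

inside=no margin=-11616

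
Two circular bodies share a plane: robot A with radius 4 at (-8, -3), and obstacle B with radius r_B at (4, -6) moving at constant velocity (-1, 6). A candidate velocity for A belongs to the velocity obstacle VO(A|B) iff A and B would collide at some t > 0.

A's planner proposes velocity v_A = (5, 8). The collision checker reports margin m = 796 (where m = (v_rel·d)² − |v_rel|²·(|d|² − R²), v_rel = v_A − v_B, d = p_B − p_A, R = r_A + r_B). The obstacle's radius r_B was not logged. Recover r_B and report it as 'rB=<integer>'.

m = 796
d = (12, -3);  v_rel = (6, 2),  |v_rel|² = 40
v_rel×d = (6)·(-3) − (2)·(12) = -42
since m = R²·40 − (-42)²:  R² = (1764 + 796) / 40 = 64
R = √64 = 8  ⇒  r_B = 8 − 4 = 4

rB=4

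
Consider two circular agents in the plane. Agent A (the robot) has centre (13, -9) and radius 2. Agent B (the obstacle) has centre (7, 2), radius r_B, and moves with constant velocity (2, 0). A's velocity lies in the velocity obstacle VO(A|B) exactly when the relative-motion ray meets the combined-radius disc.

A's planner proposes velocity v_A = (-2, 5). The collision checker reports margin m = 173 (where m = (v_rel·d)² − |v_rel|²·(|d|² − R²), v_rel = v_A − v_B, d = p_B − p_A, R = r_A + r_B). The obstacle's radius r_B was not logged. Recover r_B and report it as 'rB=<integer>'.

m = 173
d = (-6, 11);  v_rel = (-4, 5),  |v_rel|² = 41
v_rel×d = (-4)·(11) − (5)·(-6) = -14
since m = R²·41 − (-14)²:  R² = (196 + 173) / 41 = 9
R = √9 = 3  ⇒  r_B = 3 − 2 = 1

rB=1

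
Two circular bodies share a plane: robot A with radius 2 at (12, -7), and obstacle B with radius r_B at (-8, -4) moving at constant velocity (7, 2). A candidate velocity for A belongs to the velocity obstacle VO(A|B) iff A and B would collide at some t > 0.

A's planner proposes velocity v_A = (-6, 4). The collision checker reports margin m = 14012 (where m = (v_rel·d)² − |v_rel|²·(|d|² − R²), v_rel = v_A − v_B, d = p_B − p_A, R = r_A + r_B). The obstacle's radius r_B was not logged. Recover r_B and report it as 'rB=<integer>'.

m = 14012
d = (-20, 3);  v_rel = (-13, 2),  |v_rel|² = 173
v_rel×d = (-13)·(3) − (2)·(-20) = 1
since m = R²·173 − 1²:  R² = (1 + 14012) / 173 = 81
R = √81 = 9  ⇒  r_B = 9 − 2 = 7

rB=7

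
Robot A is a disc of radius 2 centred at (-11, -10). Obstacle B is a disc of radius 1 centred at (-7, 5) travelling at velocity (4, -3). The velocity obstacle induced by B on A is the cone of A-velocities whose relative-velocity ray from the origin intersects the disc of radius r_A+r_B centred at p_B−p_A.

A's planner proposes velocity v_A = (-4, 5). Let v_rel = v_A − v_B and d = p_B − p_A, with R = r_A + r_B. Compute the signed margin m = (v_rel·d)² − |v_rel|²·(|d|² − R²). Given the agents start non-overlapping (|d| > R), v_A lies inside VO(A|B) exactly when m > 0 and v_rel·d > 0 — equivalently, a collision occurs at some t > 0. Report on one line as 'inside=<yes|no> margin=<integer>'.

d = (4, 15),  |d|² = 241;  R = 2+1 = 3,  c = 241−3² = 232
v_rel = (-8, 8),  |v_rel|² = 128;  v_rel·d = (-8)·(4) + (8)·(15) = 88
128·t² − 176·t + 232 = 0  ⇒  m = 88² − 128·232 = -21952
m = -21952 < 0,  v_rel·d = 88 > 0  ⇒  outside

inside=no margin=-21952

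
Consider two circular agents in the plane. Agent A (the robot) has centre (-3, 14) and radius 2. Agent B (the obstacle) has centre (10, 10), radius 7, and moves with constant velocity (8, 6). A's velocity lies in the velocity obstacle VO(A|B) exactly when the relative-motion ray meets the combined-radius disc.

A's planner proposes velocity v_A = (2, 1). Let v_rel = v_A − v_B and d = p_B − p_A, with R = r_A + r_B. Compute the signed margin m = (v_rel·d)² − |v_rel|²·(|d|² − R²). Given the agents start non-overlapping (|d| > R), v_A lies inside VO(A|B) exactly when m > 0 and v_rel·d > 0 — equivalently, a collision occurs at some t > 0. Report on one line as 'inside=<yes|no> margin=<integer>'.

d = (13, -4),  |d|² = 185;  R = 2+7 = 9,  c = 185−9² = 104
v_rel = (-6, -5),  |v_rel|² = 61;  v_rel·d = (-6)·(13) + (-5)·(-4) = -58
61·t² + 116·t + 104 = 0  ⇒  m = (-58)² − 61·104 = -2980
m = -2980 < 0,  v_rel·d = -58 < 0  ⇒  outside

inside=no margin=-2980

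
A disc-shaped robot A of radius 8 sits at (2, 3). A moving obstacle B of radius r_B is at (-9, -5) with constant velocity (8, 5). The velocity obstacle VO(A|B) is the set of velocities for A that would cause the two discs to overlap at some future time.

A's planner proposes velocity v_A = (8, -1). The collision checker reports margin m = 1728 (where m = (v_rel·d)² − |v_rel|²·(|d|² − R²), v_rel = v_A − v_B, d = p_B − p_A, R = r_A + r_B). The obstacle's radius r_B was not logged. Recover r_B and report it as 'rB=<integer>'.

m = 1728
d = (-11, -8);  v_rel = (0, -6),  |v_rel|² = 36
v_rel×d = (0)·(-8) − (-6)·(-11) = -66
since m = R²·36 − (-66)²:  R² = (4356 + 1728) / 36 = 169
R = √169 = 13  ⇒  r_B = 13 − 8 = 5

rB=5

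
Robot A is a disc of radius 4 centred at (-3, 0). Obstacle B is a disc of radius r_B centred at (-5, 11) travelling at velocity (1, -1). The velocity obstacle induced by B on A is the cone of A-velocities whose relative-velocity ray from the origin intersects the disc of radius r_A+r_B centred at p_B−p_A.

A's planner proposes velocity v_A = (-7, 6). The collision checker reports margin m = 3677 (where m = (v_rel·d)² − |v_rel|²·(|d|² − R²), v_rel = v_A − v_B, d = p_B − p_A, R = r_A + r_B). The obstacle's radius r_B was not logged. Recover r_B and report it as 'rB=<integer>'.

m = 3677
d = (-2, 11);  v_rel = (-8, 7),  |v_rel|² = 113
v_rel×d = (-8)·(11) − (7)·(-2) = -74
since m = R²·113 − (-74)²:  R² = (5476 + 3677) / 113 = 81
R = √81 = 9  ⇒  r_B = 9 − 4 = 5

rB=5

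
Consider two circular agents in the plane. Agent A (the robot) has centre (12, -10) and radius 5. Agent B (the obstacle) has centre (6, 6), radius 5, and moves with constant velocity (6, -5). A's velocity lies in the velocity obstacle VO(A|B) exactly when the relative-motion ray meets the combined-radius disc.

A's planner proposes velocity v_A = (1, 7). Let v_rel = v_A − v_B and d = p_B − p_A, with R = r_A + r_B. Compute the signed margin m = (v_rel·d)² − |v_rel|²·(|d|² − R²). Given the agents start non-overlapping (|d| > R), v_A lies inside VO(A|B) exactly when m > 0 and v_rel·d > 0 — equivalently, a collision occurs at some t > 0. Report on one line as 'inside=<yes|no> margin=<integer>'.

d = (-6, 16),  |d|² = 292;  R = 5+5 = 10,  c = 292−10² = 192
v_rel = (-5, 12),  |v_rel|² = 169;  v_rel·d = (-5)·(-6) + (12)·(16) = 222
169·t² − 444·t + 192 = 0  ⇒  m = 222² − 169·192 = 16836
m = 16836 > 0,  v_rel·d = 222 > 0  ⇒  inside

inside=yes margin=16836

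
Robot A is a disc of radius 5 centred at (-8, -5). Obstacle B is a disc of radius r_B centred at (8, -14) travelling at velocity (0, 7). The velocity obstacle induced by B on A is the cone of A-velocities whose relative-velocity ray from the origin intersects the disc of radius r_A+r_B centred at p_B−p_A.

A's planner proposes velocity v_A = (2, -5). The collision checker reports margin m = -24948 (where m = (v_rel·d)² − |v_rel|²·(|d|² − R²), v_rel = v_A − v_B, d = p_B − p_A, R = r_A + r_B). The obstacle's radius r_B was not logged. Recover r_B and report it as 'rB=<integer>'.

m = -24948
d = (16, -9);  v_rel = (2, -12),  |v_rel|² = 148
v_rel×d = (2)·(-9) − (-12)·(16) = 174
since m = R²·148 − 174²:  R² = (30276 + -24948) / 148 = 36
R = √36 = 6  ⇒  r_B = 6 − 5 = 1

rB=1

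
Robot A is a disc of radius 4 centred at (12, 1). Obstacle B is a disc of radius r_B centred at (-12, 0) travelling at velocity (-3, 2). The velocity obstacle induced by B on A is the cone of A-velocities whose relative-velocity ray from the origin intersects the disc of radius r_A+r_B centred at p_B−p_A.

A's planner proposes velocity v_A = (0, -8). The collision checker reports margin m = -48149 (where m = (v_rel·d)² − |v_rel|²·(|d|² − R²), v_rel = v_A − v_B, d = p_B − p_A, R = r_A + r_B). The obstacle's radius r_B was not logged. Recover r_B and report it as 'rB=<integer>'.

m = -48149
d = (-24, -1);  v_rel = (3, -10),  |v_rel|² = 109
v_rel×d = (3)·(-1) − (-10)·(-24) = -243
since m = R²·109 − (-243)²:  R² = (59049 + -48149) / 109 = 100
R = √100 = 10  ⇒  r_B = 10 − 4 = 6

rB=6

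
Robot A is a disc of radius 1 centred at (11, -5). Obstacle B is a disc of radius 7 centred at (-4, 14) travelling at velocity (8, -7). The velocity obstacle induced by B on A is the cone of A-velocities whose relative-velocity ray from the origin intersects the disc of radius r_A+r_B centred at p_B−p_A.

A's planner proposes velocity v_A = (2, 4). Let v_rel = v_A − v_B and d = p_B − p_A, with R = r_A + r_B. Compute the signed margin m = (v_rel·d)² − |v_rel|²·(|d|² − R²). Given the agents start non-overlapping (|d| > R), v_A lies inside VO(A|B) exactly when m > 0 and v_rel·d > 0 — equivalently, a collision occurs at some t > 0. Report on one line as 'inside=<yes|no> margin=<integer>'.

d = (-15, 19),  |d|² = 586;  R = 1+7 = 8,  c = 586−8² = 522
v_rel = (-6, 11),  |v_rel|² = 157;  v_rel·d = (-6)·(-15) + (11)·(19) = 299
157·t² − 598·t + 522 = 0  ⇒  m = 299² − 157·522 = 7447
m = 7447 > 0,  v_rel·d = 299 > 0  ⇒  inside

inside=yes margin=7447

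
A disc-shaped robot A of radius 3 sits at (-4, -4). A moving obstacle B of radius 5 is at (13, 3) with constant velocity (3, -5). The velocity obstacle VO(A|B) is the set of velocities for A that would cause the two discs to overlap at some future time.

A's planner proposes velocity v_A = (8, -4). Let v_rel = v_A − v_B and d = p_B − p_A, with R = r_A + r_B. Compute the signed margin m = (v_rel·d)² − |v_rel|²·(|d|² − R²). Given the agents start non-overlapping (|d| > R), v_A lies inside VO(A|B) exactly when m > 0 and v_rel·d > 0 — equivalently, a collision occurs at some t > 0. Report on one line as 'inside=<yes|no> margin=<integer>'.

d = (17, 7),  |d|² = 338;  R = 3+5 = 8,  c = 338−8² = 274
v_rel = (5, 1),  |v_rel|² = 26;  v_rel·d = (5)·(17) + (1)·(7) = 92
26·t² − 184·t + 274 = 0  ⇒  m = 92² − 26·274 = 1340
m = 1340 > 0,  v_rel·d = 92 > 0  ⇒  inside

inside=yes margin=1340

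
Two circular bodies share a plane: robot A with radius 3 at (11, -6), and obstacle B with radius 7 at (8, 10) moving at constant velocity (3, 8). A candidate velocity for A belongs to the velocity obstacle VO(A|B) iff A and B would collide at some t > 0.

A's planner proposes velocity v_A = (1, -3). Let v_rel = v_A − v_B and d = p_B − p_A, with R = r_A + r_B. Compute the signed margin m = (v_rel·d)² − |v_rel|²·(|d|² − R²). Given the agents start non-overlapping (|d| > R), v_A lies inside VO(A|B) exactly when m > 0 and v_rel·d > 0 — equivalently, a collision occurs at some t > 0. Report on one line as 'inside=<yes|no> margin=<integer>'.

d = (-3, 16),  |d|² = 265;  R = 3+7 = 10,  c = 265−10² = 165
v_rel = (-2, -11),  |v_rel|² = 125;  v_rel·d = (-2)·(-3) + (-11)·(16) = -170
125·t² + 340·t + 165 = 0  ⇒  m = (-170)² − 125·165 = 8275
m = 8275 > 0,  v_rel·d = -170 < 0  ⇒  outside

inside=no margin=8275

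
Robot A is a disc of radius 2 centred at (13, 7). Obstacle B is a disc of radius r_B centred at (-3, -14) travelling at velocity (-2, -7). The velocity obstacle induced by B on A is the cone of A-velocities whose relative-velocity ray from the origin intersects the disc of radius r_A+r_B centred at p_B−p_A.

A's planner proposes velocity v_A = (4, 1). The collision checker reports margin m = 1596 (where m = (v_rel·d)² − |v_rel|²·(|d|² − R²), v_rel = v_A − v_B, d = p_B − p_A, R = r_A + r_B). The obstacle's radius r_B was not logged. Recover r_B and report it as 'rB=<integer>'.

m = 1596
d = (-16, -21);  v_rel = (6, 8),  |v_rel|² = 100
v_rel×d = (6)·(-21) − (8)·(-16) = 2
since m = R²·100 − 2²:  R² = (4 + 1596) / 100 = 16
R = √16 = 4  ⇒  r_B = 4 − 2 = 2

rB=2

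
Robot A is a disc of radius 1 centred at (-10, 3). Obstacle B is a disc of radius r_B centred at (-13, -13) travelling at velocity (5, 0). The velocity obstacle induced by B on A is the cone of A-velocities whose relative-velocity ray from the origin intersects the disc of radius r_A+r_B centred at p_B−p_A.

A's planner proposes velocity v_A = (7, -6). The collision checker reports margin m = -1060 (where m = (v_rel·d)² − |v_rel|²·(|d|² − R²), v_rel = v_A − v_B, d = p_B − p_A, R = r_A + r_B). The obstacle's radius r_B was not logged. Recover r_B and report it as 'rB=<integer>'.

m = -1060
d = (-3, -16);  v_rel = (2, -6),  |v_rel|² = 40
v_rel×d = (2)·(-16) − (-6)·(-3) = -50
since m = R²·40 − (-50)²:  R² = (2500 + -1060) / 40 = 36
R = √36 = 6  ⇒  r_B = 6 − 1 = 5

rB=5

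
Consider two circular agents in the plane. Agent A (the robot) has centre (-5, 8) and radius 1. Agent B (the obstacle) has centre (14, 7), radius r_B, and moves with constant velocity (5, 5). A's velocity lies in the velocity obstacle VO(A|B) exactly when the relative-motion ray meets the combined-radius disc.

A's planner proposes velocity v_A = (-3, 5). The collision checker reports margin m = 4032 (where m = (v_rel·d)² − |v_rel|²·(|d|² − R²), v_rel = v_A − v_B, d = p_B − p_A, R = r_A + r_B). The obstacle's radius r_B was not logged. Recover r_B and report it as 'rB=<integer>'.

m = 4032
d = (19, -1);  v_rel = (-8, 0),  |v_rel|² = 64
v_rel×d = (-8)·(-1) − (0)·(19) = 8
since m = R²·64 − 8²:  R² = (64 + 4032) / 64 = 64
R = √64 = 8  ⇒  r_B = 8 − 1 = 7

rB=7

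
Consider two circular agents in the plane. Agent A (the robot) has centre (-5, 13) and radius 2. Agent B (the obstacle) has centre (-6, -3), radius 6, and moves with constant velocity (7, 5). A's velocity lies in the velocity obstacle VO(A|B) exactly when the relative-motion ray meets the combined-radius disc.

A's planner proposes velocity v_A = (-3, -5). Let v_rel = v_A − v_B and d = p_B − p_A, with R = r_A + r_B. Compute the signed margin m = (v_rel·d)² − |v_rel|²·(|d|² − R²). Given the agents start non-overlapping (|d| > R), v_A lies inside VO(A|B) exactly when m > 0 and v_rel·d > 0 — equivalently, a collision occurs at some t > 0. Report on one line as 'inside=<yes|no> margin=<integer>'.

d = (-1, -16),  |d|² = 257;  R = 2+6 = 8,  c = 257−8² = 193
v_rel = (-10, -10),  |v_rel|² = 200;  v_rel·d = (-10)·(-1) + (-10)·(-16) = 170
200·t² − 340·t + 193 = 0  ⇒  m = 170² − 200·193 = -9700
m = -9700 < 0,  v_rel·d = 170 > 0  ⇒  outside

inside=no margin=-9700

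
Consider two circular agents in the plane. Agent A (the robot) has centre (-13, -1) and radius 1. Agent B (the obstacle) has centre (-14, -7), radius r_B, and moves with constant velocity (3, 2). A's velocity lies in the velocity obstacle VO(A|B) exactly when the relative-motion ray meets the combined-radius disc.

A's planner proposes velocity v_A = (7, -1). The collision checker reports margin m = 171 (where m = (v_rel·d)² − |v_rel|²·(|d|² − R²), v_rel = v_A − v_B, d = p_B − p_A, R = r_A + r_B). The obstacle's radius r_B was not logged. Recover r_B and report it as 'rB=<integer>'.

m = 171
d = (-1, -6);  v_rel = (4, -3),  |v_rel|² = 25
v_rel×d = (4)·(-6) − (-3)·(-1) = -27
since m = R²·25 − (-27)²:  R² = (729 + 171) / 25 = 36
R = √36 = 6  ⇒  r_B = 6 − 1 = 5

rB=5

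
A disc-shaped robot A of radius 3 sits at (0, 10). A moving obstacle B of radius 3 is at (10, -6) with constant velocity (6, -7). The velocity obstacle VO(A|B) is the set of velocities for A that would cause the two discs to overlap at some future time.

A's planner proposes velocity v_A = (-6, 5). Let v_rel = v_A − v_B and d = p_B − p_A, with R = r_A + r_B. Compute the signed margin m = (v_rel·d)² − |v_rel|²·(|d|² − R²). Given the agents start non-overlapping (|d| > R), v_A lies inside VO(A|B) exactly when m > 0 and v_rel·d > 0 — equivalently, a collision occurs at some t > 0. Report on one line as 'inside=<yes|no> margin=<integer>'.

d = (10, -16),  |d|² = 356;  R = 3+3 = 6,  c = 356−6² = 320
v_rel = (-12, 12),  |v_rel|² = 288;  v_rel·d = (-12)·(10) + (12)·(-16) = -312
288·t² + 624·t + 320 = 0  ⇒  m = (-312)² − 288·320 = 5184
m = 5184 > 0,  v_rel·d = -312 < 0  ⇒  outside

inside=no margin=5184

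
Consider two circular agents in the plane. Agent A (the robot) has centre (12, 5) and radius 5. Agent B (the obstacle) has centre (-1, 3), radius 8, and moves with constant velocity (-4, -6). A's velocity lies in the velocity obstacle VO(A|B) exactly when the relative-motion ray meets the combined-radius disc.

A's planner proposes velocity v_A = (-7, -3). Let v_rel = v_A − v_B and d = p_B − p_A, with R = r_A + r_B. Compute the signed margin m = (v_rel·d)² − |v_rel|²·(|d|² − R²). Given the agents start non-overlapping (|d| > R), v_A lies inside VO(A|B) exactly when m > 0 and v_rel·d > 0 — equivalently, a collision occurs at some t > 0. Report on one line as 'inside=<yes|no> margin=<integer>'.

d = (-13, -2),  |d|² = 173;  R = 5+8 = 13,  c = 173−13² = 4
v_rel = (-3, 3),  |v_rel|² = 18;  v_rel·d = (-3)·(-13) + (3)·(-2) = 33
18·t² − 66·t + 4 = 0  ⇒  m = 33² − 18·4 = 1017
m = 1017 > 0,  v_rel·d = 33 > 0  ⇒  inside

inside=yes margin=1017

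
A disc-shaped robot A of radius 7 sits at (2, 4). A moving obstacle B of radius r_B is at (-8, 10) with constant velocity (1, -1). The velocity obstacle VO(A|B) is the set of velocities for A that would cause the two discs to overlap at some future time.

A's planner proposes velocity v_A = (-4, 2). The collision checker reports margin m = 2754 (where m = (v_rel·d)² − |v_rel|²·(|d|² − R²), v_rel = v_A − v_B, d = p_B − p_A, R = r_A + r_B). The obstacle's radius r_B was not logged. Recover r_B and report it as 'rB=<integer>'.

m = 2754
d = (-10, 6);  v_rel = (-5, 3),  |v_rel|² = 34
v_rel×d = (-5)·(6) − (3)·(-10) = 0
since m = R²·34 − 0²:  R² = (0 + 2754) / 34 = 81
R = √81 = 9  ⇒  r_B = 9 − 7 = 2

rB=2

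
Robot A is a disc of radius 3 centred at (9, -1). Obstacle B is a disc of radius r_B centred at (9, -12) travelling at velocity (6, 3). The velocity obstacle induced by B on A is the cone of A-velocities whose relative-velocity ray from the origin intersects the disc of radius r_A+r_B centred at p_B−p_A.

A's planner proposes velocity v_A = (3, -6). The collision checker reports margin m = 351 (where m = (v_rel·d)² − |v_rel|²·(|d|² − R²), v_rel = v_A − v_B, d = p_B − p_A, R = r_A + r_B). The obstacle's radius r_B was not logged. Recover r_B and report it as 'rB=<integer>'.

m = 351
d = (0, -11);  v_rel = (-3, -9),  |v_rel|² = 90
v_rel×d = (-3)·(-11) − (-9)·(0) = 33
since m = R²·90 − 33²:  R² = (1089 + 351) / 90 = 16
R = √16 = 4  ⇒  r_B = 4 − 3 = 1

rB=1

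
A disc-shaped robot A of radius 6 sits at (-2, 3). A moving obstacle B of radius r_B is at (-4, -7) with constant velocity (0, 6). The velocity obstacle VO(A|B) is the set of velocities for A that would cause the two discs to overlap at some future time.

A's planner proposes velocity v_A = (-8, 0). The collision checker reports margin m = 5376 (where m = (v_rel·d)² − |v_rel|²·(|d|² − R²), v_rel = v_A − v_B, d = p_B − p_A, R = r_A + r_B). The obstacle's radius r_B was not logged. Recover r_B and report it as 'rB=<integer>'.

m = 5376
d = (-2, -10);  v_rel = (-8, -6),  |v_rel|² = 100
v_rel×d = (-8)·(-10) − (-6)·(-2) = 68
since m = R²·100 − 68²:  R² = (4624 + 5376) / 100 = 100
R = √100 = 10  ⇒  r_B = 10 − 6 = 4

rB=4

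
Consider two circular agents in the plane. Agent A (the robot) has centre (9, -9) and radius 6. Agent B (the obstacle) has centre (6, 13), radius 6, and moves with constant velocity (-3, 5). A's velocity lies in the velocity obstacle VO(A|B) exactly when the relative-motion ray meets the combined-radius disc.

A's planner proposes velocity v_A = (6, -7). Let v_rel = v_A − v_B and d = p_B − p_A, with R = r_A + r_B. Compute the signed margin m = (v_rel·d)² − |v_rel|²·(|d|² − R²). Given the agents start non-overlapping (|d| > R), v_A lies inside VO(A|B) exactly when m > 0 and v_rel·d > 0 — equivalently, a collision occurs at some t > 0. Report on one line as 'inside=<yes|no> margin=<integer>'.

d = (-3, 22),  |d|² = 493;  R = 6+6 = 12,  c = 493−12² = 349
v_rel = (9, -12),  |v_rel|² = 225;  v_rel·d = (9)·(-3) + (-12)·(22) = -291
225·t² + 582·t + 349 = 0  ⇒  m = (-291)² − 225·349 = 6156
m = 6156 > 0,  v_rel·d = -291 < 0  ⇒  outside

inside=no margin=6156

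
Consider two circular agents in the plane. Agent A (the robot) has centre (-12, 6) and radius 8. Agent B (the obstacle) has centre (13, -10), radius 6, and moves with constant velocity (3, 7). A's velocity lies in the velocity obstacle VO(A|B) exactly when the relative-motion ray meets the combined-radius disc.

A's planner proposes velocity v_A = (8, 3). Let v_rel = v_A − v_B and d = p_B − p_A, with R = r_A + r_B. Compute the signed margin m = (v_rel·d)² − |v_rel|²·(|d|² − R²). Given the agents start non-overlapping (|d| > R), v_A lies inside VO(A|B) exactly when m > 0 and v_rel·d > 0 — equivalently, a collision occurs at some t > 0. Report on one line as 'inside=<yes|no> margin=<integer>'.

d = (25, -16),  |d|² = 881;  R = 8+6 = 14,  c = 881−14² = 685
v_rel = (5, -4),  |v_rel|² = 41;  v_rel·d = (5)·(25) + (-4)·(-16) = 189
41·t² − 378·t + 685 = 0  ⇒  m = 189² − 41·685 = 7636
m = 7636 > 0,  v_rel·d = 189 > 0  ⇒  inside

inside=yes margin=7636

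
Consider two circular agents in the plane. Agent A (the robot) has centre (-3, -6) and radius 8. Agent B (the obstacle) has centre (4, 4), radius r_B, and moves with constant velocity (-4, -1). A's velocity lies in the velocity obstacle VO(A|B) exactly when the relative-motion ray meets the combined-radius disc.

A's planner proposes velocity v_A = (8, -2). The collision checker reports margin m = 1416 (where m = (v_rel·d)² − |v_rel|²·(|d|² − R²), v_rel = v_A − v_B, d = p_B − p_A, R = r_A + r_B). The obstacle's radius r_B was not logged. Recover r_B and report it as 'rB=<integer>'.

m = 1416
d = (7, 10);  v_rel = (12, -1),  |v_rel|² = 145
v_rel×d = (12)·(10) − (-1)·(7) = 127
since m = R²·145 − 127²:  R² = (16129 + 1416) / 145 = 121
R = √121 = 11  ⇒  r_B = 11 − 8 = 3

rB=3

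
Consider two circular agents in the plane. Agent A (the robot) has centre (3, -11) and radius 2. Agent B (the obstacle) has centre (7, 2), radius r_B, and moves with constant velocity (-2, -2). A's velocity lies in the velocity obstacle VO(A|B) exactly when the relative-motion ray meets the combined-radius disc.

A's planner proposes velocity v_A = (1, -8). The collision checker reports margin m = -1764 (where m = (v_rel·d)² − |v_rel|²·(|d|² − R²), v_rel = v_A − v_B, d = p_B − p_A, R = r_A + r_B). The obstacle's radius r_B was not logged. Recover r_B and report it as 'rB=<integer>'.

m = -1764
d = (4, 13);  v_rel = (3, -6),  |v_rel|² = 45
v_rel×d = (3)·(13) − (-6)·(4) = 63
since m = R²·45 − 63²:  R² = (3969 + -1764) / 45 = 49
R = √49 = 7  ⇒  r_B = 7 − 2 = 5

rB=5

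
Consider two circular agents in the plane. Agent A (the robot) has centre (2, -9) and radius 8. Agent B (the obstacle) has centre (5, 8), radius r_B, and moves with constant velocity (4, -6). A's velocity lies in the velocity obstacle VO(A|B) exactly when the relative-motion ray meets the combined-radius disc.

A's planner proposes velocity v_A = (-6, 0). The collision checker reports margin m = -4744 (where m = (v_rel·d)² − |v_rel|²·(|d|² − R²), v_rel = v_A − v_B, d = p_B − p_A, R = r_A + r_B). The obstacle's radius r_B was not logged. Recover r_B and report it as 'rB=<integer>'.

m = -4744
d = (3, 17);  v_rel = (-10, 6),  |v_rel|² = 136
v_rel×d = (-10)·(17) − (6)·(3) = -188
since m = R²·136 − (-188)²:  R² = (35344 + -4744) / 136 = 225
R = √225 = 15  ⇒  r_B = 15 − 8 = 7

rB=7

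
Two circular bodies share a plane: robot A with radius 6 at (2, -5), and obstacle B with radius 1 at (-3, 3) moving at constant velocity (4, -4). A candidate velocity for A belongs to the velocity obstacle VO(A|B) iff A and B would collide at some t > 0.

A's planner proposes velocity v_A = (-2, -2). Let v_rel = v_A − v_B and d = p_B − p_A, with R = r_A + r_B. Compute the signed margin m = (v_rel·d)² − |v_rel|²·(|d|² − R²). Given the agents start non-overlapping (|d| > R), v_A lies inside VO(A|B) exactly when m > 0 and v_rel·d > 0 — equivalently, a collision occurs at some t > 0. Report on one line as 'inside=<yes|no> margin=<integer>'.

d = (-5, 8),  |d|² = 89;  R = 6+1 = 7,  c = 89−7² = 40
v_rel = (-6, 2),  |v_rel|² = 40;  v_rel·d = (-6)·(-5) + (2)·(8) = 46
40·t² − 92·t + 40 = 0  ⇒  m = 46² − 40·40 = 516
m = 516 > 0,  v_rel·d = 46 > 0  ⇒  inside

inside=yes margin=516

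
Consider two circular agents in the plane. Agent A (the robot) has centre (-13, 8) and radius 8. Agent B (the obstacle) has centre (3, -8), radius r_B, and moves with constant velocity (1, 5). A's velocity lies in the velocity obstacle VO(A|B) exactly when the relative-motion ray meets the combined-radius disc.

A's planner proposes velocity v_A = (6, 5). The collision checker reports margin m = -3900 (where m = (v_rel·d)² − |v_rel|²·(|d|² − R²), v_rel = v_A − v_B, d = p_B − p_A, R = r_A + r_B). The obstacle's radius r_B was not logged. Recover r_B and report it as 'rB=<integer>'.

m = -3900
d = (16, -16);  v_rel = (5, 0),  |v_rel|² = 25
v_rel×d = (5)·(-16) − (0)·(16) = -80
since m = R²·25 − (-80)²:  R² = (6400 + -3900) / 25 = 100
R = √100 = 10  ⇒  r_B = 10 − 8 = 2

rB=2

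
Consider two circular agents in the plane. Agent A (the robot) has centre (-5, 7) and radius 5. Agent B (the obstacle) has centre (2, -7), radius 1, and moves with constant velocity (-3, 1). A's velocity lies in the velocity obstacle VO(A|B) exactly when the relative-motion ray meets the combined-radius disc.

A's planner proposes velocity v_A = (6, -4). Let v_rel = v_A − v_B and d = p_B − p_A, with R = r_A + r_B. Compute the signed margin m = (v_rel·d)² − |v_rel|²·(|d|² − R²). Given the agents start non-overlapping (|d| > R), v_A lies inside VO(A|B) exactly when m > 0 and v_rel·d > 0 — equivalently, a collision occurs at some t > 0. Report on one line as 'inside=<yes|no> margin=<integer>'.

d = (7, -14),  |d|² = 245;  R = 5+1 = 6,  c = 245−6² = 209
v_rel = (9, -5),  |v_rel|² = 106;  v_rel·d = (9)·(7) + (-5)·(-14) = 133
106·t² − 266·t + 209 = 0  ⇒  m = 133² − 106·209 = -4465
m = -4465 < 0,  v_rel·d = 133 > 0  ⇒  outside

inside=no margin=-4465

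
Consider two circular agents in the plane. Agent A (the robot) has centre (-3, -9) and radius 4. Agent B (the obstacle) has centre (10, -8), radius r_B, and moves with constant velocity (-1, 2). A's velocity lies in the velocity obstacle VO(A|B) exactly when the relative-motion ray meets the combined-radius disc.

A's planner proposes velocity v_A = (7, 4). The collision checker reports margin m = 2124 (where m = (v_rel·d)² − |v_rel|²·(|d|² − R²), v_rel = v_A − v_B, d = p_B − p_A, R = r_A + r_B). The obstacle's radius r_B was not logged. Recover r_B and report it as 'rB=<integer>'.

m = 2124
d = (13, 1);  v_rel = (8, 2),  |v_rel|² = 68
v_rel×d = (8)·(1) − (2)·(13) = -18
since m = R²·68 − (-18)²:  R² = (324 + 2124) / 68 = 36
R = √36 = 6  ⇒  r_B = 6 − 4 = 2

rB=2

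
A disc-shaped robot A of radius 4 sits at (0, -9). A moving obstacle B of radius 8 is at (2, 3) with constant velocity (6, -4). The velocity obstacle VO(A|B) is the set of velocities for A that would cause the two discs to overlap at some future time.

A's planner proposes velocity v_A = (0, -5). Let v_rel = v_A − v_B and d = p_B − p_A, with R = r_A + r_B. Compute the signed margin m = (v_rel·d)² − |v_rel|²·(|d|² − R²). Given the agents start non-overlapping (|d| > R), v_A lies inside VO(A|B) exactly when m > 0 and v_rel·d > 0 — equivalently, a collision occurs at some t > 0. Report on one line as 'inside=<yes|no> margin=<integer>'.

d = (2, 12),  |d|² = 148;  R = 4+8 = 12,  c = 148−12² = 4
v_rel = (-6, -1),  |v_rel|² = 37;  v_rel·d = (-6)·(2) + (-1)·(12) = -24
37·t² + 48·t + 4 = 0  ⇒  m = (-24)² − 37·4 = 428
m = 428 > 0,  v_rel·d = -24 < 0  ⇒  outside

inside=no margin=428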